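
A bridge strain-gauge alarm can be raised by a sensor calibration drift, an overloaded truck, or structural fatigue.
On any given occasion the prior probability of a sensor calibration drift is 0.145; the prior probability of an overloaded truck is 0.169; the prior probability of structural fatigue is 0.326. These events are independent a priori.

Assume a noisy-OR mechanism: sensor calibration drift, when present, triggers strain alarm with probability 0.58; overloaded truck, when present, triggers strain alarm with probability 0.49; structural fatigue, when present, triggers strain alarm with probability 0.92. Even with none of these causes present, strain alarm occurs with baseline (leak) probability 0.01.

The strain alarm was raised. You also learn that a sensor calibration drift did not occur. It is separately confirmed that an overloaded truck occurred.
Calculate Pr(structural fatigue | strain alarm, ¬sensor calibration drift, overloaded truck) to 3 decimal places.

Under noisy-OR, P(strain alarm | causes) = 1 − (1−0.01)·∏(1−qᵢ) over the active causes.
Weight on structural fatigue=true, given the evidence: 0.959608×0.326 = 0.312832
Denominator P(strain alarm | ¬sensor calibration drift, overloaded truck): 0.4951×0.674 + 0.959608×0.326 = 0.646529
P(structural fatigue | strain alarm, ¬sensor calibration drift, overloaded truck) = 0.312832/0.646529 ≈ 0.484

Pr(structural fatigue | strain alarm, ¬sensor calibration drift, overloaded truck) ≈ 0.484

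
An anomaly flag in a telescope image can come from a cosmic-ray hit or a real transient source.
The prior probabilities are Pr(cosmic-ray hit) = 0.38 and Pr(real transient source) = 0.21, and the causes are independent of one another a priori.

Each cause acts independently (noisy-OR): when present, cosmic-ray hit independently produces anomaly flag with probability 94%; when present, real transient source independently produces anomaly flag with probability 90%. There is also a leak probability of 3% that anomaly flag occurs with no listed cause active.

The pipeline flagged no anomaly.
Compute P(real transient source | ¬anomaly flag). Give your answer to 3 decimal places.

P(real transient source | ¬anomaly flag) ≈ 0.026

Under noisy-OR, P(anomaly flag | causes) = 1 − (1−0.03)·∏(1−qᵢ) over the active causes.
P(¬anomaly flag) = 0.97*0.62*0.79 + 0.097*0.62*0.21 + 0.0582*0.38*0.79 + 0.00582*0.38*0.21 = 0.475106 + 0.012629 + 0.017472 + 0.000464 = 0.505671
Restricting to configurations with real transient source present: 0.012629 + 0.000464 = 0.013093.
Hence the posterior is 0.013093/0.505671 ≈ 0.026.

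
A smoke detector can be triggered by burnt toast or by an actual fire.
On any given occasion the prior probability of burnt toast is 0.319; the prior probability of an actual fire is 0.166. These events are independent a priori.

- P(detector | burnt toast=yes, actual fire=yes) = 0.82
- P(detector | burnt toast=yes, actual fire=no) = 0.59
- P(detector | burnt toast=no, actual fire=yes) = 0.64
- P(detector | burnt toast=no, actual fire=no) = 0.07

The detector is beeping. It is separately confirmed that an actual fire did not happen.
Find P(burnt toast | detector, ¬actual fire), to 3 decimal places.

P(burnt toast | detector, ¬actual fire) ≈ 0.798

For the numerator, keep only burnt toast=true terms: 0.59*0.319 = 0.188210
Normalizer over all consistent configurations: 0.07*0.681 + 0.59*0.319 = 0.235880
P(burnt toast | detector, ¬actual fire) = 0.188210/0.235880 ≈ 0.798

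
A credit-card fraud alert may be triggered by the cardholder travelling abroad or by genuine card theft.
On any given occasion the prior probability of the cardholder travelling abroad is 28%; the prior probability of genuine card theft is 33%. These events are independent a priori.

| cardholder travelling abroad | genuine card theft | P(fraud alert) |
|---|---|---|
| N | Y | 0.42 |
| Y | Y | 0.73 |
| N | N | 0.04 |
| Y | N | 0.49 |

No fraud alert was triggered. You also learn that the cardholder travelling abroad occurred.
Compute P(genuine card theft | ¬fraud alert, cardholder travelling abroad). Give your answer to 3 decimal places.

Numerator (weight on configurations with genuine card theft): 0.27×0.33 = 0.089100
The normalizing constant is 0.51×0.67 + 0.27×0.33 = 0.430800
P(genuine card theft | ¬fraud alert, cardholder travelling abroad) = 0.089100/0.430800 ≈ 0.207

P(genuine card theft | ¬fraud alert, cardholder travelling abroad) ≈ 0.207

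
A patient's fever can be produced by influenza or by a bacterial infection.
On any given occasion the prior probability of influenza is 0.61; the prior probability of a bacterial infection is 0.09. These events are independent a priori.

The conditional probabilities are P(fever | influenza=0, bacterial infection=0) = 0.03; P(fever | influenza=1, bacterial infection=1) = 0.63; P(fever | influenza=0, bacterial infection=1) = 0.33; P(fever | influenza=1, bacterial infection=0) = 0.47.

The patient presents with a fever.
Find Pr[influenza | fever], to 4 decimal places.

Enumerate the 4 (influenza, bacterial infection) configurations and weight by the priors:
  P(fever) = 0.03×0.39×0.91 + 0.33×0.39×0.09 + 0.47×0.61×0.91 + 0.63×0.61×0.09
        = 0.010647 + 0.011583 + 0.260897 + 0.034587 = 0.317714
Keeping only the influenza-present terms gives 0.295484, so
  P(influenza | fever) = 0.295484 / 0.317714 ≈ 0.9300

Pr[influenza | fever] ≈ 0.9300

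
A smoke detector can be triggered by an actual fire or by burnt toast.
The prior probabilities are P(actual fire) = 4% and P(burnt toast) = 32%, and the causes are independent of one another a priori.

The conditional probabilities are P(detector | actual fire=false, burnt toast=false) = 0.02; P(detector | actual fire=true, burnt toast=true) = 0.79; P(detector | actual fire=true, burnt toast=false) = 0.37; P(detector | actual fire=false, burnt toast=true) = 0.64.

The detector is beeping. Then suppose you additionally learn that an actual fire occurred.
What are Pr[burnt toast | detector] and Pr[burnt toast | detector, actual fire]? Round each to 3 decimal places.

Weight on burnt toast=true, given the evidence: 0.196608 + 0.010112 = 0.206720
Normalizer over all consistent configurations: 0.02×0.96×0.68 + 0.64×0.96×0.32 + 0.37×0.04×0.68 + 0.79×0.04×0.32 = 0.229840
P(burnt toast | detector) = 0.206720/0.229840 ≈ 0.899

Now also conditioning on actual fire=true:
P(detector | actual fire) = 0.37·0.68 + 0.79·0.32 = 0.251600 + 0.252800 = 0.504400
Restricting to configurations with burnt toast present: 0.79·0.32 = 0.252800.
Hence the posterior is 0.252800/0.504400 ≈ 0.501.
Conditioning on actual fire lowers the posterior on burnt toast: the classic explaining-away effect in a common-effect structure.

Pr[burnt toast | detector] ≈ 0.899; Pr[burnt toast | detector, actual fire] ≈ 0.501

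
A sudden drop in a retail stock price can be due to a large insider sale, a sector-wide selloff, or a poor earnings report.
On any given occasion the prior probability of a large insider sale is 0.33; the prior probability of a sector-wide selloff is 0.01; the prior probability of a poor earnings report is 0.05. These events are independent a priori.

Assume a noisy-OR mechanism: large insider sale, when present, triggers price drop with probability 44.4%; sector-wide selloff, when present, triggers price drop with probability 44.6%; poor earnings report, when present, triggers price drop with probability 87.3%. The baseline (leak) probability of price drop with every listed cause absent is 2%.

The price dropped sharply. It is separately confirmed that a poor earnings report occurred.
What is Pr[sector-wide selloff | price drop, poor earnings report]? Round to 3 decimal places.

Pr[sector-wide selloff | price drop, poor earnings report] ≈ 0.011

Under noisy-OR, P(price drop | causes) = 1 − (1−0.02)·∏(1−qᵢ) over the active causes.
For the numerator, keep only sector-wide selloff=true terms: 0.006238 + 0.003173 = 0.009411
Normalizer over all consistent configurations: 0.87554·0.67·0.99 + 0.931049·0.67·0.01 + 0.9308·0.33·0.99 + 0.961663·0.33·0.01 = 0.894249
P(sector-wide selloff | price drop, poor earnings report) = 0.009411/0.894249 ≈ 0.011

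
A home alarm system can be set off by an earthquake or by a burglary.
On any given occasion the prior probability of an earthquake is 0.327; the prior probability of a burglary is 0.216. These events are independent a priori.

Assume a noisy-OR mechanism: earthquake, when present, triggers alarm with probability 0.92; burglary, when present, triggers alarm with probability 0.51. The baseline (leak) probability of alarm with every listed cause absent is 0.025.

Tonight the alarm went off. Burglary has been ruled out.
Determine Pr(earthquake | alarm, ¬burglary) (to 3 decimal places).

Pr(earthquake | alarm, ¬burglary) ≈ 0.947

Under noisy-OR, P(alarm | causes) = 1 − (1−0.025)·∏(1−qᵢ) over the active causes.
By total probability over both values of earthquake:
  P(alarm | ¬burglary) = 0.025·0.673 + 0.922·0.327
        = 0.016825 + 0.301494 = 0.318319
Keeping only the earthquake-present terms gives 0.301494, so
  P(earthquake | alarm, ¬burglary) = 0.301494 / 0.318319 ≈ 0.947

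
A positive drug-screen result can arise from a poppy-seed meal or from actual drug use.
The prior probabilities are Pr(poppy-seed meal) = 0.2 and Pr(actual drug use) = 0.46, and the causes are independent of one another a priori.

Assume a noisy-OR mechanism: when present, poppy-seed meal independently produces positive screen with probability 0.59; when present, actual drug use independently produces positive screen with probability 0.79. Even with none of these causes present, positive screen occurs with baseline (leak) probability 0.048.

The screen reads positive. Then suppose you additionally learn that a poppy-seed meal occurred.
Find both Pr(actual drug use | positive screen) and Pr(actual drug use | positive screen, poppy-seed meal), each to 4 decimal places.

Pr(actual drug use | positive screen) ≈ 0.8140; Pr(actual drug use | positive screen, poppy-seed meal) ≈ 0.5619

Under noisy-OR, P(positive screen | causes) = 1 − (1−0.048)·∏(1−qᵢ) over the active causes.
Numerator (weight on configurations with actual drug use): 0.294429 + 0.084459 = 0.378888
Normalizer over all consistent configurations: 0.048×0.8×0.54 + 0.80008×0.8×0.46 + 0.60968×0.2×0.54 + 0.918033×0.2×0.46 = 0.465469
P(actual drug use | positive screen) = 0.378888/0.465469 ≈ 0.8140

With the extra evidence:
For the numerator, keep only actual drug use=true terms: 0.918033×0.46 = 0.422295
Normalizer over all consistent configurations: 0.60968×0.54 + 0.918033×0.46 = 0.751522
Posterior = 0.422295 / 0.751522 ≈ 0.5619
The drop from 0.8140 to 0.5619 is the explaining-away (discounting) effect.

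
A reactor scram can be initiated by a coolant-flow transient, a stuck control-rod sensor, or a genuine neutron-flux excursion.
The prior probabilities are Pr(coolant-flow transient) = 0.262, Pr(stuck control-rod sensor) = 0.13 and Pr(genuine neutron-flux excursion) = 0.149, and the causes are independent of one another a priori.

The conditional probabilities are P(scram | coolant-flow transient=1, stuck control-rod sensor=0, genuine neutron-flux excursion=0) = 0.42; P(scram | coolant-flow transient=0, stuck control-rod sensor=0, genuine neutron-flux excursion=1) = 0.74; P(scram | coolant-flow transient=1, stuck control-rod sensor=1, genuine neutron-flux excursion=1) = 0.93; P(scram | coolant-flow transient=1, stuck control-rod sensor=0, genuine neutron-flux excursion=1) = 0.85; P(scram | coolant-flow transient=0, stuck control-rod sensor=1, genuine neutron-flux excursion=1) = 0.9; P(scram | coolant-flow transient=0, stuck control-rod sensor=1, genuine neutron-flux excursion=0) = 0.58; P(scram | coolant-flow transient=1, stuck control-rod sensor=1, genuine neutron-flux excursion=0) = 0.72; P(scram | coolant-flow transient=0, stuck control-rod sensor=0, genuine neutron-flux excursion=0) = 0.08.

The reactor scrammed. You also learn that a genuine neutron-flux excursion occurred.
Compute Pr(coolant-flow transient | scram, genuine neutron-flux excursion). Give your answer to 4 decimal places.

Pr(coolant-flow transient | scram, genuine neutron-flux excursion) ≈ 0.2865

Numerator (weight on configurations with coolant-flow transient): 0.193749 + 0.031676 = 0.225425
Normalizer over all consistent configurations: 0.74·0.738·0.87 + 0.9·0.738·0.13 + 0.85·0.262·0.87 + 0.93·0.262·0.13 = 0.786895
P(coolant-flow transient | scram, genuine neutron-flux excursion) = 0.225425/0.786895 ≈ 0.2865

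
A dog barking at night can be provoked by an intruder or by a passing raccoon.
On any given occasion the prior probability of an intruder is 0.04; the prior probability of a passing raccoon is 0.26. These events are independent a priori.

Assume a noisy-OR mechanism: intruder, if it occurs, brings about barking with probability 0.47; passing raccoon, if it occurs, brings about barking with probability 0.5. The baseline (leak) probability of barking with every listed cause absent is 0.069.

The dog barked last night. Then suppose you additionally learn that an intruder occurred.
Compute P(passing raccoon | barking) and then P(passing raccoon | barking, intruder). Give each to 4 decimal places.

P(passing raccoon | barking) ≈ 0.6881; P(passing raccoon | barking, intruder) ≈ 0.3432

Under noisy-OR, P(barking | causes) = 1 − (1−0.069)·∏(1−qᵢ) over the active causes.
P(barking) = 0.069*0.96*0.74 + 0.5345*0.96*0.26 + 0.50657*0.04*0.74 + 0.753285*0.04*0.26 = 0.049018 + 0.133411 + 0.014994 + 0.007834 = 0.205257
Restricting to configurations with passing raccoon present: 0.133411 + 0.007834 = 0.141245.
So P(passing raccoon | barking) = 0.141245/0.205257 ≈ 0.6881.

Now also conditioning on intruder=true:
P(barking | intruder) = 0.50657·0.74 + 0.753285·0.26 = 0.374862 + 0.195854 = 0.570716
Restricting to configurations with passing raccoon present: 0.753285·0.26 = 0.195854.
P(passing raccoon | barking, intruder) = 0.195854 / 0.570716 ≈ 0.3432
This is intercausal reasoning (explaining away): once intruder accounts for the barking, passing raccoon becomes less likely.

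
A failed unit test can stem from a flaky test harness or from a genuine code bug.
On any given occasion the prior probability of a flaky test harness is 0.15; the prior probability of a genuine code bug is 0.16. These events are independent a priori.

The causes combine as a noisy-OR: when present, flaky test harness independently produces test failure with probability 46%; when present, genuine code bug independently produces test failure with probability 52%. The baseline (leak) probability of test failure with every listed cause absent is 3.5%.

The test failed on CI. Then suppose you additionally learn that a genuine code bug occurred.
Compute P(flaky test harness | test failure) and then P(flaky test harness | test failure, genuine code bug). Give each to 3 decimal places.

P(flaky test harness | test failure) ≈ 0.444; P(flaky test harness | test failure, genuine code bug) ≈ 0.198

Under noisy-OR, P(test failure | causes) = 1 − (1−0.035)·∏(1−qᵢ) over the active causes.
Numerator (weight on configurations with flaky test harness): 0.060341 + 0.017997 = 0.078338
Normalizer over all consistent configurations: 0.035·0.85·0.84 + 0.5368·0.85·0.16 + 0.4789·0.15·0.84 + 0.749872·0.15·0.16 = 0.176333
P(flaky test harness | test failure) = 0.078338/0.176333 ≈ 0.444

With the extra evidence:
P(test failure | genuine code bug) = 0.5368×0.85 + 0.749872×0.15 = 0.456280 + 0.112481 = 0.568761
The flaky test harness-present share is 0.749872×0.15 = 0.112481.
Hence the posterior is 0.112481/0.568761 ≈ 0.198.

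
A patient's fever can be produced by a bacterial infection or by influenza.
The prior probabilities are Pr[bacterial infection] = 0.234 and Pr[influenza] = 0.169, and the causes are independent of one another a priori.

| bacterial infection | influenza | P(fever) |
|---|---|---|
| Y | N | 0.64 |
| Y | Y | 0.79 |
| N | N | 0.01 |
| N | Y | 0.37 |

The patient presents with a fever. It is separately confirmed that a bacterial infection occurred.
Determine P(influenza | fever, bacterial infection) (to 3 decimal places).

P(influenza | fever, bacterial infection) ≈ 0.201

Sum P(fever|·) weighted by the priors over both values of influenza:
  P(fever | bacterial infection) = 0.64×0.831 + 0.79×0.169
        = 0.531840 + 0.133510 = 0.665350
The terms with influenza present sum to 0.133510, so
  P(influenza | fever, bacterial infection) = 0.133510 / 0.665350 ≈ 0.201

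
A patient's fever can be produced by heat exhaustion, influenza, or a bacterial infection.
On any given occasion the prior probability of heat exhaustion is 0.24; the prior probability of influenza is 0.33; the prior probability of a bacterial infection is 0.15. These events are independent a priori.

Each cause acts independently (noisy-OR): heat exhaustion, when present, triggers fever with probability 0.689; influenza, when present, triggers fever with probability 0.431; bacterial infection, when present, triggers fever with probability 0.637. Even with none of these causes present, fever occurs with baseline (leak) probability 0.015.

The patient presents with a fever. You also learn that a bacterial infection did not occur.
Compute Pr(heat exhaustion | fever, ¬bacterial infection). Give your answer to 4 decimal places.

Under noisy-OR, P(fever | causes) = 1 − (1−0.015)·∏(1−qᵢ) over the active causes.
Numerator (weight on configurations with heat exhaustion): 0.111541 + 0.065395 = 0.176936
Denominator P(fever | ¬bacterial infection): 0.015·0.76·0.67 + 0.439535·0.76·0.33 + 0.693665·0.24·0.67 + 0.825695·0.24·0.33 = 0.294809
P(heat exhaustion | fever, ¬bacterial infection) = 0.176936/0.294809 ≈ 0.6002

Pr(heat exhaustion | fever, ¬bacterial infection) ≈ 0.6002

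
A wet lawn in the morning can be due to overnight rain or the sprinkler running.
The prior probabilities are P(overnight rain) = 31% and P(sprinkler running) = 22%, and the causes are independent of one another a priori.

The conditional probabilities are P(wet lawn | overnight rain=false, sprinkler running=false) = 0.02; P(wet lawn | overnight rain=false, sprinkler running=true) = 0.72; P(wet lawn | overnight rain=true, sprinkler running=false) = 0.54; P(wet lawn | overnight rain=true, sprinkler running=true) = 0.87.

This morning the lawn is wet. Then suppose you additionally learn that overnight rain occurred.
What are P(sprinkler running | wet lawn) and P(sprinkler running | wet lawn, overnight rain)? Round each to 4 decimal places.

P(sprinkler running | wet lawn) ≈ 0.5440; P(sprinkler running | wet lawn, overnight rain) ≈ 0.3124

Enumerate the 4 (overnight rain, sprinkler running) configurations and weight by the priors:
  P(wet lawn) = 0.02×0.69×0.78 + 0.72×0.69×0.22 + 0.54×0.31×0.78 + 0.87×0.31×0.22
        = 0.010764 + 0.109296 + 0.130572 + 0.059334 = 0.309966
Configurations with sprinkler running contribute 0.168630, so
  P(sprinkler running | wet lawn) = 0.168630 / 0.309966 ≈ 0.5440

Now condition on the additional information:
P(wet lawn | overnight rain) = 0.54×0.78 + 0.87×0.22 = 0.421200 + 0.191400 = 0.612600
The sprinkler running-present share is 0.87×0.22 = 0.191400.
So P(sprinkler running | wet lawn, overnight rain) = 0.191400/0.612600 ≈ 0.3124.
Conditioning on overnight rain lowers the posterior on sprinkler running: the classic explaining-away effect in a common-effect structure.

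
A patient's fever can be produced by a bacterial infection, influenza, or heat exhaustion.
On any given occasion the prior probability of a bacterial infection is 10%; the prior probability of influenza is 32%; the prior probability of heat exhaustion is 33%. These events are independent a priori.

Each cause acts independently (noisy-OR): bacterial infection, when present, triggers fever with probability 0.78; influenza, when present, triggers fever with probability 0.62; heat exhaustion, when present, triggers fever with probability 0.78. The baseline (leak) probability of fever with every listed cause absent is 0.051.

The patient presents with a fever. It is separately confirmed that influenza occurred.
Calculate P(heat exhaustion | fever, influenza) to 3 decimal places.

P(heat exhaustion | fever, influenza) ≈ 0.406

Under noisy-OR, P(fever | causes) = 1 − (1−0.051)·∏(1−qᵢ) over the active causes.
P(fever | influenza) = 0.63938*0.9*0.67 + 0.920664*0.9*0.33 + 0.920664*0.1*0.67 + 0.982546*0.1*0.33 = 0.385546 + 0.273437 + 0.061684 + 0.032424 = 0.753091
Of this, 0.305861 comes from 0.273437 + 0.032424 (the heat exhaustion=true cases).
Hence the posterior is 0.305861/0.753091 ≈ 0.406.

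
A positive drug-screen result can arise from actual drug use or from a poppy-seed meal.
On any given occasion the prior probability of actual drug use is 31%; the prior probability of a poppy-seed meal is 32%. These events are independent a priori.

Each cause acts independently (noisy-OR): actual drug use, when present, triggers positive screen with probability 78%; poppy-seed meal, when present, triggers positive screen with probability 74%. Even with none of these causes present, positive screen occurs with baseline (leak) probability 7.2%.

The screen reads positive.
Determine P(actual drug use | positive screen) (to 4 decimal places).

P(actual drug use | positive screen) ≈ 0.5652

Under noisy-OR, P(positive screen | causes) = 1 − (1−0.072)·∏(1−qᵢ) over the active causes.
Enumerate the 4 (actual drug use, poppy-seed meal) configurations and weight by the priors:
  P(positive screen) = 0.072·0.69·0.68 + 0.75872·0.69·0.32 + 0.79584·0.31·0.68 + 0.946918·0.31·0.32
        = 0.033782 + 0.167525 + 0.167763 + 0.093934 = 0.463004
The terms with actual drug use present sum to 0.261697, so
  P(actual drug use | positive screen) = 0.261697 / 0.463004 ≈ 0.5652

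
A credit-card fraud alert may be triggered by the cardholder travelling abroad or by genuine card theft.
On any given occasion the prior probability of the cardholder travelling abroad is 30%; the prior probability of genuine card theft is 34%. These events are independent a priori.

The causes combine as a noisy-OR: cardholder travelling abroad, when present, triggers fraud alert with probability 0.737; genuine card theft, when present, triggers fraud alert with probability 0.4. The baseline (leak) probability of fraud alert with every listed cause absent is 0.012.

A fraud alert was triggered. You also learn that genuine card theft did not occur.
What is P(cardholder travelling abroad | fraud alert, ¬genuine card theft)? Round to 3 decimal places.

P(cardholder travelling abroad | fraud alert, ¬genuine card theft) ≈ 0.964

Under noisy-OR, P(fraud alert | causes) = 1 − (1−0.012)·∏(1−qᵢ) over the active causes.
P(fraud alert | ¬genuine card theft) = 0.012·0.7 + 0.740156·0.3 = 0.008400 + 0.222047 = 0.230447
Of this, 0.222047 comes from 0.740156·0.3 (the cardholder travelling abroad=true cases).
Hence the posterior is 0.222047/0.230447 ≈ 0.964.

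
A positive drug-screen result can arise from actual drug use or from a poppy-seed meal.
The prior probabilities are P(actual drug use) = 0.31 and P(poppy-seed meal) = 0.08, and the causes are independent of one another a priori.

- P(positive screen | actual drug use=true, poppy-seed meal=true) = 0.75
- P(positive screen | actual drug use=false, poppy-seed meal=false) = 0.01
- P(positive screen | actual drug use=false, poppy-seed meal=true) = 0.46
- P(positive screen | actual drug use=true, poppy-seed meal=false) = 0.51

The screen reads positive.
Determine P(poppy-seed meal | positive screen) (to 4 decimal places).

P(positive screen) = 0.01*0.69*0.92 + 0.46*0.69*0.08 + 0.51*0.31*0.92 + 0.75*0.31*0.08 = 0.006348 + 0.025392 + 0.145452 + 0.018600 = 0.195792
Restricting to configurations with poppy-seed meal present: 0.025392 + 0.018600 = 0.043992.
So P(poppy-seed meal | positive screen) = 0.043992/0.195792 ≈ 0.2247.

P(poppy-seed meal | positive screen) ≈ 0.2247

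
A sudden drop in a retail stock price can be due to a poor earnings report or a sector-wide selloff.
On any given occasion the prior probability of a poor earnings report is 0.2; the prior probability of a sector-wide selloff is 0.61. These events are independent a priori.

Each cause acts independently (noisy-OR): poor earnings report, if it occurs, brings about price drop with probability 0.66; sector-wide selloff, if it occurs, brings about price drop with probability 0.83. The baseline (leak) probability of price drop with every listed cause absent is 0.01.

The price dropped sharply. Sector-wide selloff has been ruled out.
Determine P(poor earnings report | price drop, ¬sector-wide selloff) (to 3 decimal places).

P(poor earnings report | price drop, ¬sector-wide selloff) ≈ 0.943

Under noisy-OR, P(price drop | causes) = 1 − (1−0.01)·∏(1−qᵢ) over the active causes.
Weight on poor earnings report=true, given the evidence: 0.6634·0.2 = 0.132680
Normalizer over all consistent configurations: 0.01·0.8 + 0.6634·0.2 = 0.140680
Posterior = 0.132680 / 0.140680 ≈ 0.943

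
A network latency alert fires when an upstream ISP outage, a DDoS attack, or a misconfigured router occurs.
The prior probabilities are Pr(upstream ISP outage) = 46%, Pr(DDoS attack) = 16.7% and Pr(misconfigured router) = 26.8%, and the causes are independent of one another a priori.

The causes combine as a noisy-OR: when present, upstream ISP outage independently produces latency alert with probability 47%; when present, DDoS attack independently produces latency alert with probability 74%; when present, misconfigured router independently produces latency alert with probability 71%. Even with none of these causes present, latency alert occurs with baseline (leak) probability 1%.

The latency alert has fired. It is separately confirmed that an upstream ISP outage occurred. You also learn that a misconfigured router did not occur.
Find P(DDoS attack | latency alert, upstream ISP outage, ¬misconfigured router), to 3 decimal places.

Under noisy-OR, P(latency alert | causes) = 1 − (1−0.01)·∏(1−qᵢ) over the active causes.
P(latency alert | upstream ISP outage, ¬misconfigured router) = 0.4753·0.833 + 0.863578·0.167 = 0.395925 + 0.144218 = 0.540143
Restricting to configurations with DDoS attack present: 0.863578·0.167 = 0.144218.
So P(DDoS attack | latency alert, upstream ISP outage, ¬misconfigured router) = 0.144218/0.540143 ≈ 0.267.

P(DDoS attack | latency alert, upstream ISP outage, ¬misconfigured router) ≈ 0.267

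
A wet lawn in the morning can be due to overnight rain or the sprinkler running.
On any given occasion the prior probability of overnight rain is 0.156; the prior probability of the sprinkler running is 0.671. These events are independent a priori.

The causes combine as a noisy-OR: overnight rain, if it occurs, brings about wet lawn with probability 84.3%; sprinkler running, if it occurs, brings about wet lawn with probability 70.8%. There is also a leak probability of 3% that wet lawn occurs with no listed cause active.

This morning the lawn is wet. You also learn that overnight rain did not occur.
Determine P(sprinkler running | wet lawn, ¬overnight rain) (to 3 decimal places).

P(sprinkler running | wet lawn, ¬overnight rain) ≈ 0.980

Under noisy-OR, P(wet lawn | causes) = 1 − (1−0.03)·∏(1−qᵢ) over the active causes.
Weight on sprinkler running=true, given the evidence: 0.71676·0.671 = 0.480946
Denominator P(wet lawn | ¬overnight rain): 0.03·0.329 + 0.71676·0.671 = 0.490816
Posterior = 0.480946 / 0.490816 ≈ 0.980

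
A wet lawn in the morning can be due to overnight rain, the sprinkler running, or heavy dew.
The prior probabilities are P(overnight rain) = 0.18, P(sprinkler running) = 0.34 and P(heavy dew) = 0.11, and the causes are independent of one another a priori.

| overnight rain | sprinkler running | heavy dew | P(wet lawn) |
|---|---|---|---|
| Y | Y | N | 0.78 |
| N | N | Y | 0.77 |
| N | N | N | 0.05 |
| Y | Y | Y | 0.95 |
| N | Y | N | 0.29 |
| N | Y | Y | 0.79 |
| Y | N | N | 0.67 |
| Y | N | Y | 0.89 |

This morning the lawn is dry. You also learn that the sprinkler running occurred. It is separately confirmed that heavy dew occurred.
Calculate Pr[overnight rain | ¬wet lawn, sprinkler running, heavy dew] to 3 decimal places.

Pr[overnight rain | ¬wet lawn, sprinkler running, heavy dew] ≈ 0.050

By total probability over both values of overnight rain:
  P(¬wet lawn | sprinkler running, heavy dew) = 0.21*0.82 + 0.05*0.18
        = 0.172200 + 0.009000 = 0.181200
The terms with overnight rain present sum to 0.009000, so
  P(overnight rain | ¬wet lawn, sprinkler running, heavy dew) = 0.009000 / 0.181200 ≈ 0.050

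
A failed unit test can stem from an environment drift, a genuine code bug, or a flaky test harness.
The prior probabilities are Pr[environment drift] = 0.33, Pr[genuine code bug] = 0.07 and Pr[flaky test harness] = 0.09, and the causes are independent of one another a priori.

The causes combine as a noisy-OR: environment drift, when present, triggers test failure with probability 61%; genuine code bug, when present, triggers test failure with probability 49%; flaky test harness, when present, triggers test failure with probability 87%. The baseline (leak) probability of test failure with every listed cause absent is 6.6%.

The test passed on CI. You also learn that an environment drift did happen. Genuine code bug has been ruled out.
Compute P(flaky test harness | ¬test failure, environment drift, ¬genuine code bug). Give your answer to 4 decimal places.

Under noisy-OR, P(test failure | causes) = 1 − (1−0.066)·∏(1−qᵢ) over the active causes.
Sum P(¬test failure|·) weighted by the priors over both values of flaky test harness:
  P(¬test failure | environment drift, ¬genuine code bug) = 0.36426·0.91 + 0.047354·0.09
        = 0.331477 + 0.004262 = 0.335739
Configurations with flaky test harness contribute 0.004262, so
  P(flaky test harness | ¬test failure, environment drift, ¬genuine code bug) = 0.004262 / 0.335739 ≈ 0.0127

P(flaky test harness | ¬test failure, environment drift, ¬genuine code bug) ≈ 0.0127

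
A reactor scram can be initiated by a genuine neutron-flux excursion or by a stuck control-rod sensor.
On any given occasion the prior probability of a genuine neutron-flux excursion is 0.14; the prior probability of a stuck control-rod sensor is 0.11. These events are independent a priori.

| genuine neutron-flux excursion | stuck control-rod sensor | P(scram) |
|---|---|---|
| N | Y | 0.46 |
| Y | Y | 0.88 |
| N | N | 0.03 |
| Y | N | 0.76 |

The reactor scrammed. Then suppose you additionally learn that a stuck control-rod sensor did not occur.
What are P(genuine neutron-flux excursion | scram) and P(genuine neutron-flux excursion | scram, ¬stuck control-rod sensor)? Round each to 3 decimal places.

P(scram) = 0.03*0.86*0.89 + 0.46*0.86*0.11 + 0.76*0.14*0.89 + 0.88*0.14*0.11 = 0.022962 + 0.043516 + 0.094696 + 0.013552 = 0.174726
Restricting to configurations with genuine neutron-flux excursion present: 0.094696 + 0.013552 = 0.108248.
So P(genuine neutron-flux excursion | scram) = 0.108248/0.174726 ≈ 0.620.

Now also conditioning on stuck control-rod sensor≠true:
Weight on genuine neutron-flux excursion=true, given the evidence: 0.76·0.14 = 0.106400
The normalizing constant is 0.03·0.86 + 0.76·0.14 = 0.132200
P(genuine neutron-flux excursion | scram, ¬stuck control-rod sensor) = 0.106400/0.132200 ≈ 0.805
Ruling out stuck control-rod sensor raises the posterior on genuine neutron-flux excursion — the flip side of explaining away.

P(genuine neutron-flux excursion | scram) ≈ 0.620; P(genuine neutron-flux excursion | scram, ¬stuck control-rod sensor) ≈ 0.805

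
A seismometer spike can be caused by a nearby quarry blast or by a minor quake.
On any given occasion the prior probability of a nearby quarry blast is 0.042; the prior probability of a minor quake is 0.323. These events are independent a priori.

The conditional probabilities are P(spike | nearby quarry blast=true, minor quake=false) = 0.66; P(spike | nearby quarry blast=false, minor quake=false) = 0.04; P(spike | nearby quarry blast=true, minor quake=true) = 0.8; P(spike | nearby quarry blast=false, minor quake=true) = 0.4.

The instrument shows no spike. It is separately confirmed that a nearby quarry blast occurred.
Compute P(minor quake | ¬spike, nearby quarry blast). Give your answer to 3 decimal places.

P(minor quake | ¬spike, nearby quarry blast) ≈ 0.219

P(¬spike | nearby quarry blast) = 0.34*0.677 + 0.2*0.323 = 0.230180 + 0.064600 = 0.294780
Restricting to configurations with minor quake present: 0.2*0.323 = 0.064600.
P(minor quake | ¬spike, nearby quarry blast) = 0.064600 / 0.294780 ≈ 0.219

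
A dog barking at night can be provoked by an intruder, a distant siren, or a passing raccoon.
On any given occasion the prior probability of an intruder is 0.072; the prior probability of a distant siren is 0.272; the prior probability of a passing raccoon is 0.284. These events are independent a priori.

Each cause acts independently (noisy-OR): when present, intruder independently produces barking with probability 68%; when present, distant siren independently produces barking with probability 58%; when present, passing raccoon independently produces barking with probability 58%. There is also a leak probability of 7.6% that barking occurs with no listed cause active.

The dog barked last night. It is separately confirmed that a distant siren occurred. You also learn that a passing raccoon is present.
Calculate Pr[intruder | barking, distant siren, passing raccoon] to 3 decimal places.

Under noisy-OR, P(barking | causes) = 1 − (1−0.076)·∏(1−qᵢ) over the active causes.
P(barking | distant siren, passing raccoon) = 0.837006*0.928 + 0.947842*0.072 = 0.776742 + 0.068245 = 0.844987
Restricting to configurations with intruder present: 0.947842*0.072 = 0.068245.
Hence the posterior is 0.068245/0.844987 ≈ 0.081.

Pr[intruder | barking, distant siren, passing raccoon] ≈ 0.081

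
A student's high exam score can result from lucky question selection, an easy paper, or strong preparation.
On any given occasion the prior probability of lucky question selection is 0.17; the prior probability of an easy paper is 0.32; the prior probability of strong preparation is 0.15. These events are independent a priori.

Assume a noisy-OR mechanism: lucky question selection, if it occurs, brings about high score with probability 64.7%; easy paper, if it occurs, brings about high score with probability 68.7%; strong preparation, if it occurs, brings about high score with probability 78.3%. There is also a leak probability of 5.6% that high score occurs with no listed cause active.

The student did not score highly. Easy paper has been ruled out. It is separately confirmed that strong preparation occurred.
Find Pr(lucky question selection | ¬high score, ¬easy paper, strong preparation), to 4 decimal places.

Under noisy-OR, P(high score | causes) = 1 − (1−0.056)·∏(1−qᵢ) over the active causes.
By total probability over both values of lucky question selection:
  P(¬high score | ¬easy paper, strong preparation) = 0.204848×0.83 + 0.072311×0.17
        = 0.170024 + 0.012293 = 0.182317
Configurations with lucky question selection contribute 0.012293, so
  P(lucky question selection | ¬high score, ¬easy paper, strong preparation) = 0.012293 / 0.182317 ≈ 0.0674

Pr(lucky question selection | ¬high score, ¬easy paper, strong preparation) ≈ 0.0674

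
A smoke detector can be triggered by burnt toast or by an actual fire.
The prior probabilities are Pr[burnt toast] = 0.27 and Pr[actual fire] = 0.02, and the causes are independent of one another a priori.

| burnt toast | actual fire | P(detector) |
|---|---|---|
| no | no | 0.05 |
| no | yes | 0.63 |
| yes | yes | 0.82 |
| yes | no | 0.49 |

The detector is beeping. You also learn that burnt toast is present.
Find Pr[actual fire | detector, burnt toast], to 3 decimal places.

Enumerate both values of actual fire and weight by the priors:
  P(detector | burnt toast) = 0.49×0.98 + 0.82×0.02
        = 0.480200 + 0.016400 = 0.496600
The terms with actual fire present sum to 0.016400, so
  P(actual fire | detector, burnt toast) = 0.016400 / 0.496600 ≈ 0.033

Pr[actual fire | detector, burnt toast] ≈ 0.033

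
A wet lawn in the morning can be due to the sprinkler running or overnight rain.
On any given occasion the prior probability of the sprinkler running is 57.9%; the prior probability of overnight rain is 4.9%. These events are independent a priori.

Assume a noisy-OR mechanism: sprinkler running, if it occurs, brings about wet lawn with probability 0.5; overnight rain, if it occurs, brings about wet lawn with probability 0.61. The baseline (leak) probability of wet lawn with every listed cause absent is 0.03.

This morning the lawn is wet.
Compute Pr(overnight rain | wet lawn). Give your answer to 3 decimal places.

Pr(overnight rain | wet lawn) ≈ 0.108

Under noisy-OR, P(wet lawn | causes) = 1 − (1−0.03)·∏(1−qᵢ) over the active causes.
By total probability over the 4 (sprinkler running, overnight rain) configurations:
  P(wet lawn) = 0.03×0.421×0.951 + 0.6217×0.421×0.049 + 0.515×0.579×0.951 + 0.81085×0.579×0.049
        = 0.012011 + 0.012825 + 0.283574 + 0.023005 = 0.331415
The terms with overnight rain present sum to 0.035830, so
  P(overnight rain | wet lawn) = 0.035830 / 0.331415 ≈ 0.108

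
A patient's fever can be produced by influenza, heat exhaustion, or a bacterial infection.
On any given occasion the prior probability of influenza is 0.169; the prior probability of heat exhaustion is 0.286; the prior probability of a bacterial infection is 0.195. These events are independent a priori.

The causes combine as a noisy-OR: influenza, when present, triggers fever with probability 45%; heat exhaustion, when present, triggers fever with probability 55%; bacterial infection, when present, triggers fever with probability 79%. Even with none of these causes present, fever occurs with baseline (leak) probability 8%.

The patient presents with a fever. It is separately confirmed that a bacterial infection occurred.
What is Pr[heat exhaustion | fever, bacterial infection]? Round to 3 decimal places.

Under noisy-OR, P(fever | causes) = 1 − (1−0.08)·∏(1−qᵢ) over the active causes.
Sum P(fever|·) weighted by the priors over the 4 (influenza, heat exhaustion) configurations:
  P(fever | bacterial infection) = 0.8068·0.831·0.714 + 0.91306·0.831·0.286 + 0.89374·0.169·0.714 + 0.952183·0.169·0.286
        = 0.478702 + 0.217003 + 0.107844 + 0.046023 = 0.849572
The terms with heat exhaustion present sum to 0.263026, so
  P(heat exhaustion | fever, bacterial infection) = 0.263026 / 0.849572 ≈ 0.310

Pr[heat exhaustion | fever, bacterial infection] ≈ 0.310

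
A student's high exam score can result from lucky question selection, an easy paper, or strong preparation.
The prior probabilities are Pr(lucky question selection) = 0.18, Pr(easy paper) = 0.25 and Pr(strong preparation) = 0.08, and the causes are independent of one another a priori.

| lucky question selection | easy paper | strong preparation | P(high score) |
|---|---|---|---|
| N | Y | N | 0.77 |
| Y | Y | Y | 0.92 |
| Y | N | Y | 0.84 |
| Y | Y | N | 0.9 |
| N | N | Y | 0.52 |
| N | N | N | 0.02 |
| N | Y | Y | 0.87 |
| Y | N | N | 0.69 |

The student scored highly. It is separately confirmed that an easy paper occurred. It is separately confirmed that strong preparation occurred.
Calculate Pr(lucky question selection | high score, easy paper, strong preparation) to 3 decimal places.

Sum P(high score|·) weighted by the priors over both values of lucky question selection:
  P(high score | easy paper, strong preparation) = 0.87×0.82 + 0.92×0.18
        = 0.713400 + 0.165600 = 0.879000
Configurations with lucky question selection contribute 0.165600, so
  P(lucky question selection | high score, easy paper, strong preparation) = 0.165600 / 0.879000 ≈ 0.188

Pr(lucky question selection | high score, easy paper, strong preparation) ≈ 0.188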